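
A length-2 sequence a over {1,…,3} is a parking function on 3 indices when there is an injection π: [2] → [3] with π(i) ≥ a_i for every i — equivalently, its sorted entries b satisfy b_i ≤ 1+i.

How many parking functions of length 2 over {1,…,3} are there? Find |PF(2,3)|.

#PF = (3+1−2)·(3+1)^{2−1} = 2 · 4 = 8 [KW]
E.g. (2,2) → sorted (2,2): b_i ≤ 1+i ∀i, a PF.

8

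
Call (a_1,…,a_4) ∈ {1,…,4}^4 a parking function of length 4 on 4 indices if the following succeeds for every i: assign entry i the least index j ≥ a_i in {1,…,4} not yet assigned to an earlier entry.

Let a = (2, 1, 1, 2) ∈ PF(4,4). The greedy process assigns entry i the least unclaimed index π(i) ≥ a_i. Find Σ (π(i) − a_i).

4

Σπ(i) = 1+…+4 = 10; Σa = 2+1+1+2 = 6; disp = 10−6 = 4.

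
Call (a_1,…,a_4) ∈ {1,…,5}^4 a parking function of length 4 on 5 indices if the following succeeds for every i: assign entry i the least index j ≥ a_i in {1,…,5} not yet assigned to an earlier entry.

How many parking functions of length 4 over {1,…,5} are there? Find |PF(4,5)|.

|PF(4,5)| = (6−4)·6^(4−1) = 2 · 216 = 432 (Konheim–Weiss)
Check (5,4,3,1) → sorted (1,3,4,5): b_i ≤ 1+i ∀i, a PF.

432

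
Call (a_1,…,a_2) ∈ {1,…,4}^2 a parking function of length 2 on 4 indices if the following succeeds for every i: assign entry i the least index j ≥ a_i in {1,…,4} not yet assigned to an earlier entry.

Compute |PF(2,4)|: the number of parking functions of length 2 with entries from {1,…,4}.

|PF(2,4)| = (4+1−2)·(4+1)^{2−1} = 3 · 5 = 15 (Konheim–Weiss)
Check (4,1) → sorted (1,4): b_i ≤ 2+i ∀i, a PF.

15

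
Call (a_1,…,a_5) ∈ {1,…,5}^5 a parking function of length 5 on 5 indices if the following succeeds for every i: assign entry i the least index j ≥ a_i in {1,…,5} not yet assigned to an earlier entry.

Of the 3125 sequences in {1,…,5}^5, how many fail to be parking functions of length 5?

|PF(5,5)| = (5+1−5)·(5+1)^{5−1} = 1·1296 = 1296
One tuple (5,2,1,3,5) → sorted (1,2,3,5,5): b_4=5>4, not a PF.
5^5 − 1296 = 3125 − 1296 = 1829

1829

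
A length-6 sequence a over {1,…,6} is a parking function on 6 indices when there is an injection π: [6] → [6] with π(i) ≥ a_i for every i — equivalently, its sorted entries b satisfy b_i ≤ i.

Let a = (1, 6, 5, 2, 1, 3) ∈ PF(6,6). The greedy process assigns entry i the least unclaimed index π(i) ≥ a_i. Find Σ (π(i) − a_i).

3

Σπ = 21 ({1..6} each once); Σa = 1+6+5+2+1+3 = 18; disp = 21−18 = 3.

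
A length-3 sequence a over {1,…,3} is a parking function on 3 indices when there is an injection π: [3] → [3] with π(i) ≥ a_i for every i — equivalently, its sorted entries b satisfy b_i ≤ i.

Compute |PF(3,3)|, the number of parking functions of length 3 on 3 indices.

|PF(3,3)| = 1·4^2 = 1×16 = 16 [KW]
E.g. (2,1,3) → sorted (1,2,3): b_i ≤ i ∀i, a PF.

16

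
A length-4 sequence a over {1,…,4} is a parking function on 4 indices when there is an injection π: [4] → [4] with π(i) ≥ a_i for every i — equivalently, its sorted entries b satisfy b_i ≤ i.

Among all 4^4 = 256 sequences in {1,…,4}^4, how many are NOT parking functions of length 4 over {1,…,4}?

131

#PF = (4+1−4)·(4+1)^{4−1} = 1·125 = 125
Example (1,4,1,4) → sorted (1,1,4,4): b_3=4>3, not a PF.
Total 256; non-PF = 256−125 = 131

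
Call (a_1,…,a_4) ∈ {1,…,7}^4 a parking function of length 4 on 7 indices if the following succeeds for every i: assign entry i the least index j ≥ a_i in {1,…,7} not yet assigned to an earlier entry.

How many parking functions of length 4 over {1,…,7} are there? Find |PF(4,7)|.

#PF = (7+1−4)·(7+1)^{4−1} = 4 · 512 = 2048 (Pollak)
Example (4,2,1,1) → sorted (1,1,2,4): b_i ≤ 3+i ∀i, a PF.

2048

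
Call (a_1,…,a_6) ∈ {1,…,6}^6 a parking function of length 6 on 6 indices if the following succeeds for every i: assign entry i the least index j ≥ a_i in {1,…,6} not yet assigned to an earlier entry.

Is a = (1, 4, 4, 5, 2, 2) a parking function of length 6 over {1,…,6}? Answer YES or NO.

Sorted: b = (1, 2, 2, 4, 4, 5).
  b_1=1 ≤ 1
  b_2=2 ≤ 2
  b_3=2 ≤ 3
  b_4=4 ≤ 4
  b_5=4 ≤ 5
  b_6=5 ≤ 6
All bounds hold ⇒ YES

YES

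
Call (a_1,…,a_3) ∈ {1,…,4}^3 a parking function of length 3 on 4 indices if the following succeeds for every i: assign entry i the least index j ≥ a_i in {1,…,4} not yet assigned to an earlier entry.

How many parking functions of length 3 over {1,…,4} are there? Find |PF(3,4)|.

Count = 2·5^2 = 2·25 = 50 [KW]
Check (4,1,2) → sorted (1,2,4): b_i ≤ 1+i ∀i, a PF.

50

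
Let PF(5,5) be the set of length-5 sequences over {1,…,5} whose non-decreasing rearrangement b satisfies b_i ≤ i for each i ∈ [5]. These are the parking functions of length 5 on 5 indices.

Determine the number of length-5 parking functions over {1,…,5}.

1296

Count = (5−5+1)·(5+1)^(5−1) = 1·1296 = 1296 (Pollak)
Example (1,1,3,2,5) → sorted (1,1,2,3,5): b_i ≤ i ∀i, a PF.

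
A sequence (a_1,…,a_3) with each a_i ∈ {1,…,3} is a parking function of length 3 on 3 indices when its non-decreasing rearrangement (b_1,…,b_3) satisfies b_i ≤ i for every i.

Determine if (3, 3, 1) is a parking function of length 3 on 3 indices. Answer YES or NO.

NO

Sorted: b = (1, 3, 3).
  b_1=1 ≤ 1
  b_2=3 > 2
  fails at i=2 ⇒ NO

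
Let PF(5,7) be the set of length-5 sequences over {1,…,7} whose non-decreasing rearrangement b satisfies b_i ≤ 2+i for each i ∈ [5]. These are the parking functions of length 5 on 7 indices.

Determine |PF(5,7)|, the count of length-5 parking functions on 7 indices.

12288

Count = (8−5)·8^(5−1) = 3·4096 = 12288
Example (7,1,3,4,5) → sorted (1,3,4,5,7): b_i ≤ 2+i ∀i, a PF.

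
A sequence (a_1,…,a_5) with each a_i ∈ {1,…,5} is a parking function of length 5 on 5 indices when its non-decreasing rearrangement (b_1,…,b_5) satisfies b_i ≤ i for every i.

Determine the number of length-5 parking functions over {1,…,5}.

1296

|PF(5,5)| = (5−5+1)·(5+1)^(5−1) = 1 · 1296 = 1296
Check (3,3,5,1,1) → sorted (1,1,3,3,5): b_i ≤ i ∀i, a PF.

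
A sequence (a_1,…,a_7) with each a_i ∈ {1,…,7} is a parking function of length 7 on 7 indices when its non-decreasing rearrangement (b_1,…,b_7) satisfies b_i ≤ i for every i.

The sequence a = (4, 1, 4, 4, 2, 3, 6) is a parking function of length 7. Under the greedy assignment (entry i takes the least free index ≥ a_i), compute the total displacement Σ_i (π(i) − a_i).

4

Σπ = 28 ({1..7} each once); Σa = 4+1+4+4+2+3+6 = 24; disp = 28−24 = 4.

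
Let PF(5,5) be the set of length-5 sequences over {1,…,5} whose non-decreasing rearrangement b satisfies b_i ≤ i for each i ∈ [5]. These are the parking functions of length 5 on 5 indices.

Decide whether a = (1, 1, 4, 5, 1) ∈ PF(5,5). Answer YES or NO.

YES

Sorted: b = (1, 1, 1, 4, 5).
  b_1=1 ≤ 1
  b_2=1 ≤ 2
  b_3=1 ≤ 3
  b_4=4 ≤ 4
  b_5=5 ≤ 5
All bounds hold ⇒ YES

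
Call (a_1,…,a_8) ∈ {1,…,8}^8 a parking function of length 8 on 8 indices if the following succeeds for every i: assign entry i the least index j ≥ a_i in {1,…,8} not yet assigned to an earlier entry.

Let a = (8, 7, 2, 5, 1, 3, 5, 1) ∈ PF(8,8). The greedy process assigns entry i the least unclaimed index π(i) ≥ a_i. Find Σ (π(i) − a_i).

4

Σπ = 36 ({1..8} each once); Σa = 8+7+2+5+1+3+5+1 = 32; disp = 36−32 = 4.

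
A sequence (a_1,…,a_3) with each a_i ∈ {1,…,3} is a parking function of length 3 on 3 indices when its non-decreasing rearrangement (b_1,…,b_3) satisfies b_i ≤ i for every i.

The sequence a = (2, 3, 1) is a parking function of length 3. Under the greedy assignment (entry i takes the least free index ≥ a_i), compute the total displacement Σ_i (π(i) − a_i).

0

Σπ = 6 ({1..3} each once); Σa = 2+3+1 = 6; disp = 6−6 = 0.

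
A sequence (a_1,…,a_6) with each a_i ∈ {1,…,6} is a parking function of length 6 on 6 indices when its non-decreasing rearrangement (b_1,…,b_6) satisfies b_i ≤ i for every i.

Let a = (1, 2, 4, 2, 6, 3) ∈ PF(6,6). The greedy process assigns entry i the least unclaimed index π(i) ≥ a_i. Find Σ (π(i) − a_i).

Σπ = 6·7/2 = 21 (π permutes [6]); Σa = 1+2+4+2+6+3 = 18; disp = 21−18 = 3.

3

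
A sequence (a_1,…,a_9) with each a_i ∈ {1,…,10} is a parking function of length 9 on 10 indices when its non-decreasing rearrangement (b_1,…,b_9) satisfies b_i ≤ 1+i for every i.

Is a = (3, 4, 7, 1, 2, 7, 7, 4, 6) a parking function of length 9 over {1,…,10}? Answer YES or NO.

YES

Order a: b = (1, 2, 3, 4, 4, 6, 7, 7, 7).
  b_1=1 ≤ 2
  b_2=2 ≤ 3
  b_3=3 ≤ 4
  b_4=4 ≤ 5
  b_5=4 ≤ 6
  b_6=6 ≤ 7
  b_7=7 ≤ 8
  b_8=7 ≤ 9
  b_9=7 ≤ 10
All bounds hold ⇒ YES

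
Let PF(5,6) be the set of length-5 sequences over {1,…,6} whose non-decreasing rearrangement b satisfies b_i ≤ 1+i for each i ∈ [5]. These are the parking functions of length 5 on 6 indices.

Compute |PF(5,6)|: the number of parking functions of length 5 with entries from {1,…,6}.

4802

|PF(5,6)| = (7−5)·7^(5−1) = 2×2401 = 4802 (Konheim–Weiss)
Check (4,4,4,3,2) → sorted (2,3,4,4,4): b_i ≤ 1+i ∀i, a PF.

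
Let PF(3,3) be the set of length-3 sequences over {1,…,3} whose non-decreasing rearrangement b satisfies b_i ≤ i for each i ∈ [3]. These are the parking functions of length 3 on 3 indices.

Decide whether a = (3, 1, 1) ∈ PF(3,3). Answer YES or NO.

YES

Rearranged: b = (1, 1, 3).
  b_1=1 ≤ 1
  b_2=1 ≤ 2
  b_3=3 ≤ 3
All bounds hold ⇒ YES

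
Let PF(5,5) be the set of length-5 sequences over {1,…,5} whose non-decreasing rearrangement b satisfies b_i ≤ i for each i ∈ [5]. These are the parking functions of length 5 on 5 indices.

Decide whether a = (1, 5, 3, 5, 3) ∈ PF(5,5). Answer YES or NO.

NO

Rearranged: b = (1, 3, 3, 5, 5).
  b_1=1 ≤ 1
  b_2=3 > 2
  fails at i=2 ⇒ NO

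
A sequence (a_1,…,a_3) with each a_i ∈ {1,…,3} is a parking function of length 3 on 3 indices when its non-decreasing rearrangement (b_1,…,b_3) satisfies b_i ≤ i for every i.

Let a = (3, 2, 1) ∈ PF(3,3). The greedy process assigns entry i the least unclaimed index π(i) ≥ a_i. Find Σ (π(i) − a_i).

0

Σπ = 3·4/2 = 6 (π permutes [3]); Σa = 3+2+1 = 6; disp = 6−6 = 0.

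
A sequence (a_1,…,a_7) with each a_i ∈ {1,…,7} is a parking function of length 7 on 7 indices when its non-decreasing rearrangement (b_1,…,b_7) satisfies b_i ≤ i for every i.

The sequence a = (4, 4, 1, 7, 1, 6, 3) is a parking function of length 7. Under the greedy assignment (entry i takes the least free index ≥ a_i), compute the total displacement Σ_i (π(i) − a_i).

2

Σπ = 28 ({1..7} each once); Σa = 4+4+1+7+1+6+3 = 26; disp = 28−26 = 2.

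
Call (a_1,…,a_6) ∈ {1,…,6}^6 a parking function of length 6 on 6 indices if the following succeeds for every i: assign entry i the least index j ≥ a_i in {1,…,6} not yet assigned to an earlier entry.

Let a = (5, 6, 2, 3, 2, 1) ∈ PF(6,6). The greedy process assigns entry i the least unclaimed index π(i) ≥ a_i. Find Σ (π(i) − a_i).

Σπ = 6·7/2 = 21 (π permutes [6]); Σa = 5+6+2+3+2+1 = 19; disp = 21−19 = 2.

2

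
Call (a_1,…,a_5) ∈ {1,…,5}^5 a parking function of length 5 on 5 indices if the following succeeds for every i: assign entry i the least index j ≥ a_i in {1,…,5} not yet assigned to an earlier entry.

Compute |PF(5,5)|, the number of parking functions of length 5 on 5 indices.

#PF = (5+1−5)·(5+1)^{5−1} = 1×1296 = 1296 [KW]
E.g. (4,1,5,1,1) → sorted (1,1,1,4,5): b_i ≤ i ∀i, a PF.

1296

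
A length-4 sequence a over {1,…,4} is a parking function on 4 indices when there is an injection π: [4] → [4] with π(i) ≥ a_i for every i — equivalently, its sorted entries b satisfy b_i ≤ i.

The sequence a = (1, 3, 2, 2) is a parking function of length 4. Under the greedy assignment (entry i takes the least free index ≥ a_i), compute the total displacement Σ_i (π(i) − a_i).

2

Σπ = 10 ({1..4} each once); Σa = 1+3+2+2 = 8; disp = 10−8 = 2.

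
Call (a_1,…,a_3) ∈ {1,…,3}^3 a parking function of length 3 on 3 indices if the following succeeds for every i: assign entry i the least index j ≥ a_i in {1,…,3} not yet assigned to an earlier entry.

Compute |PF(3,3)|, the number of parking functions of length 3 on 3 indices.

16

#PF = (4−3)·4^(3−1) = 1 · 16 = 16
Example (1,3,2) → sorted (1,2,3): b_i ≤ i ∀i, a PF.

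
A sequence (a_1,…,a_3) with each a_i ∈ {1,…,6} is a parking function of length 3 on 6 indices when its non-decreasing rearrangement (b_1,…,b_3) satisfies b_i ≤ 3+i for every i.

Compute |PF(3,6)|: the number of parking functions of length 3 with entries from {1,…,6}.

196

|PF| = (6−3+1)·(6+1)^(3−1) = 4·49 = 196
One tuple (5,5,1) → sorted (1,5,5): b_i ≤ 3+i ∀i, a PF.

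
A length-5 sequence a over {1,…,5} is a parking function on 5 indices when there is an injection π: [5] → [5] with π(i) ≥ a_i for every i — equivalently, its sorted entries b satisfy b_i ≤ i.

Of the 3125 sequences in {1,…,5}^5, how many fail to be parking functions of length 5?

|PF| = (5−5+1)·(5+1)^(5−1) = 1 · 1296 = 1296 (Konheim–Weiss)
Check (5,4,1,5,5) → sorted (1,4,5,5,5): b_2=4>2, not a PF.
Total 3125; non-PF = 3125−1296 = 1829

1829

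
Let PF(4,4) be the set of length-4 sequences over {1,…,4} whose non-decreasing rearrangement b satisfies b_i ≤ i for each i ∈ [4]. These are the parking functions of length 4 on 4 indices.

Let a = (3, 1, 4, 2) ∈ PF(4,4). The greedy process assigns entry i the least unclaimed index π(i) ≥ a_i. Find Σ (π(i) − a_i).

Σπ = 10 ({1..4} each once); Σa = 3+1+4+2 = 10; disp = 10−10 = 0.

0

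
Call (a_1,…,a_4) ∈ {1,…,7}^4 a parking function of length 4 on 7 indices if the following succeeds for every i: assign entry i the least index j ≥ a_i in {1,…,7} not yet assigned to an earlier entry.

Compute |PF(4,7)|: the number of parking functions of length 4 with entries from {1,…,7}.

2048

#PF = 4·8^3 = 4·512 = 2048 [KW]
E.g. (6,6,2,2) → sorted (2,2,6,6): b_i ≤ 3+i ∀i, a PF.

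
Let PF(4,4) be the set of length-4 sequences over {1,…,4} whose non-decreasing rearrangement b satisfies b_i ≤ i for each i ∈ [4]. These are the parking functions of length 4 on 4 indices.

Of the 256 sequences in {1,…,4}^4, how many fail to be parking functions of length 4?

Count = (4+1−4)·(4+1)^{4−1} = 1·125 = 125
One tuple (4,4,1,3) → sorted (1,3,4,4): b_2=3>2, not a PF.
4^4 − 125 = 256 − 125 = 131

131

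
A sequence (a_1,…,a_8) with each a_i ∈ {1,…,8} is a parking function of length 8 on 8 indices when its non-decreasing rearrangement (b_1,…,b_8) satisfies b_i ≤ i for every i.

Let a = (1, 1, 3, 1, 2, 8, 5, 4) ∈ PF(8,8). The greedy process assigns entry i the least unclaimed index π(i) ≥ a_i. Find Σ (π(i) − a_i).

Σπ(i) = 1+…+8 = 36; Σa = 1+1+3+1+2+8+5+4 = 25; disp = 36−25 = 11.

11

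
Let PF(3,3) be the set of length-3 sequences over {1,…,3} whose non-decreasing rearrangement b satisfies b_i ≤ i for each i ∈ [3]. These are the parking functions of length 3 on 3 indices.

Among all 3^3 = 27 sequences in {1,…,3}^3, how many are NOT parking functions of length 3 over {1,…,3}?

11

Count = (3−3+1)·(3+1)^(3−1) = 1 · 16 = 16 (Konheim–Weiss)
Example (2,3,3) → sorted (2,3,3): b_1=2>1, not a PF.
So 27 − 16 = 11 fail.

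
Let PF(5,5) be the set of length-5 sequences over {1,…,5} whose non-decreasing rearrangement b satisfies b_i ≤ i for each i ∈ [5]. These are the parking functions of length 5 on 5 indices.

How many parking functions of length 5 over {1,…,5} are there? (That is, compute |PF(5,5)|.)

|PF| = (5−5+1)·(5+1)^(5−1) = 1·1296 = 1296 (Konheim–Weiss)
Example (1,5,1,2,3) → sorted (1,1,2,3,5): b_i ≤ i ∀i, a PF.

1296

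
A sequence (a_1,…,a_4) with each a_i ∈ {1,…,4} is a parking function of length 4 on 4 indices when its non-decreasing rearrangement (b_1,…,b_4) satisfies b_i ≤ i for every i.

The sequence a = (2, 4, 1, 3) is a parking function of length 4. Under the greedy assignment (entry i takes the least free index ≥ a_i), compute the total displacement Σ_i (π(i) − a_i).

0

Σπ(i) = 1+…+4 = 10; Σa = 2+4+1+3 = 10; disp = 10−10 = 0.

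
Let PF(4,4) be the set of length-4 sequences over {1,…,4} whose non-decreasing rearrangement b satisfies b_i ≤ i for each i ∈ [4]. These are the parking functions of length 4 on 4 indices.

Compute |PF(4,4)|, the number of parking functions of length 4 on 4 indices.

125

|PF(4,4)| = (4+1−4)·(4+1)^{4−1} = 1×125 = 125 (Pollak)
One tuple (1,1,2,2) → sorted (1,1,2,2): b_i ≤ i ∀i, a PF.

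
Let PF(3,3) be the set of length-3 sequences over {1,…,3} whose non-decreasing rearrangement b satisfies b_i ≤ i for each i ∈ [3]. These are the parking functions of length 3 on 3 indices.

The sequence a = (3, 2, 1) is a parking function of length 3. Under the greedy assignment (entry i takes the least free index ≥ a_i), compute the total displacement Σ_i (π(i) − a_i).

Σπ = 3·4/2 = 6 (π permutes [3]); Σa = 3+2+1 = 6; disp = 6−6 = 0.

0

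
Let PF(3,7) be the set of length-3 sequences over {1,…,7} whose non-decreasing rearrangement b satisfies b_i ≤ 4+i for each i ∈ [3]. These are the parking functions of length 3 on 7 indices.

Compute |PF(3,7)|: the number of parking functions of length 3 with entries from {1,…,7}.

320

|PF| = (7+1−3)·(7+1)^{3−1} = 5×64 = 320 (Konheim–Weiss)
One tuple (3,3,4) → sorted (3,3,4): b_i ≤ 4+i ∀i, a PF.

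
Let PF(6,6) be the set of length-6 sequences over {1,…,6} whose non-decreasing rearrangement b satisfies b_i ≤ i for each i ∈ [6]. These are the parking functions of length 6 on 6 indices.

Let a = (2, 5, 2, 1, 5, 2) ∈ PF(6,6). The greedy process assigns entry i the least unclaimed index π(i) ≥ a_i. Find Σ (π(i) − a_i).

4

Σπ = 6·7/2 = 21 (π permutes [6]); Σa = 2+5+2+1+5+2 = 17; disp = 21−17 = 4.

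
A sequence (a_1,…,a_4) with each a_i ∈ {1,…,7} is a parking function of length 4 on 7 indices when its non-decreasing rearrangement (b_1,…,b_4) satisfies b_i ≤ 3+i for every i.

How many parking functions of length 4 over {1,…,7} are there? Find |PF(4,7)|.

2048

#PF = (7−4+1)·(7+1)^(4−1) = 4 · 512 = 2048 (Pollak)
E.g. (6,2,7,3) → sorted (2,3,6,7): b_i ≤ 3+i ∀i, a PF.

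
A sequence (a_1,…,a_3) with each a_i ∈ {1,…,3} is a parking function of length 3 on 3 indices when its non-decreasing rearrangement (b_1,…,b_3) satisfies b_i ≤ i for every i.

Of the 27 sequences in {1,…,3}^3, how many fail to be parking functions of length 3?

Count = 1·4^2 = 1·16 = 16 [KW]
E.g. (3,3,3) → sorted (3,3,3): b_1=3>1, not a PF.
Total 27; non-PF = 27−16 = 11

11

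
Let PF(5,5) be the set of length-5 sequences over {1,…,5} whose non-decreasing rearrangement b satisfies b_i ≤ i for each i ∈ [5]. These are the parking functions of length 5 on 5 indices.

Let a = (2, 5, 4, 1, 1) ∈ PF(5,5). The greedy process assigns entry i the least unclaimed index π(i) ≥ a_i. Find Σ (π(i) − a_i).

2

Σπ(i) = 1+…+5 = 15; Σa = 2+5+4+1+1 = 13; disp = 15−13 = 2.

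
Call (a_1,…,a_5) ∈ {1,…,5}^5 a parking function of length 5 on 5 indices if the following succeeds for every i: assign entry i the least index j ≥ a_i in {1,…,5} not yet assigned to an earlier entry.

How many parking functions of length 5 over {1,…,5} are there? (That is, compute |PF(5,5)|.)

1296

Count = (5−5+1)·(5+1)^(5−1) = 1·1296 = 1296
E.g. (3,2,4,2,1) → sorted (1,2,2,3,4): b_i ≤ i ∀i, a PF.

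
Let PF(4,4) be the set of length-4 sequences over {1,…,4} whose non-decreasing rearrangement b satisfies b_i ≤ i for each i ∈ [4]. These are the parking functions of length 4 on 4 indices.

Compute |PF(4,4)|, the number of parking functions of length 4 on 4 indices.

|PF(4,4)| = 1·5^3 = 1×125 = 125 (Pollak)
One tuple (1,4,2,3) → sorted (1,2,3,4): b_i ≤ i ∀i, a PF.

125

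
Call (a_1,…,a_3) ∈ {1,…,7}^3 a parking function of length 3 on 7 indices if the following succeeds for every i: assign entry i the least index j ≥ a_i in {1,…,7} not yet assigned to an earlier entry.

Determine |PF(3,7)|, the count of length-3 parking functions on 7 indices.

#PF = (7+1−3)·(7+1)^{3−1} = 5 · 64 = 320
E.g. (6,7,1) → sorted (1,6,7): b_i ≤ 4+i ∀i, a PF.

320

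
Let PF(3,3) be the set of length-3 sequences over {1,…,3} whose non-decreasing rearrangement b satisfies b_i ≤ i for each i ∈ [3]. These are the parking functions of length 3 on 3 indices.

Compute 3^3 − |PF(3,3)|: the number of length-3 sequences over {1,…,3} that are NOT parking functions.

11

#PF = (3−3+1)·(3+1)^(3−1) = 1 · 16 = 16 [KW]
One tuple (3,3,3) → sorted (3,3,3): b_1=3>1, not a PF.
So 27 − 16 = 11 fail.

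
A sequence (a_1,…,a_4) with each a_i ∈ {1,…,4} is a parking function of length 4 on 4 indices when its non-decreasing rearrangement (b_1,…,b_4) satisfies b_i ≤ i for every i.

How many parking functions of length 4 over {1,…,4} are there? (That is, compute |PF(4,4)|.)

125

|PF(4,4)| = (4−4+1)·(4+1)^(4−1) = 1×125 = 125 [KW]
Check (2,1,1,2) → sorted (1,1,2,2): b_i ≤ i ∀i, a PF.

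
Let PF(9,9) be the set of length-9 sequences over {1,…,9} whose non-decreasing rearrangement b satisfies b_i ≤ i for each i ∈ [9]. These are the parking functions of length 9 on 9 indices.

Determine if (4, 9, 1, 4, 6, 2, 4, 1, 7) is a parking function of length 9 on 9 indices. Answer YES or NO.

YES

Sorted: b = (1, 1, 2, 4, 4, 4, 6, 7, 9).
  b_1=1 ≤ 1
  b_2=1 ≤ 2
  b_3=2 ≤ 3
  b_4=4 ≤ 4
  b_5=4 ≤ 5
  b_6=4 ≤ 6
  b_7=6 ≤ 7
  b_8=7 ≤ 8
  b_9=9 ≤ 9
All bounds hold ⇒ YES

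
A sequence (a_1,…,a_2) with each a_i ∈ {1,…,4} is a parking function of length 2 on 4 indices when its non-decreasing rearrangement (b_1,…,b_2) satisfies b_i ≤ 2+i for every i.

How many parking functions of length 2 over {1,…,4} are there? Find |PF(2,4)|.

|PF(2,4)| = (5−2)·5^(2−1) = 3×5 = 15 (Konheim–Weiss)
E.g. (3,3) → sorted (3,3): b_i ≤ 2+i ∀i, a PF.

15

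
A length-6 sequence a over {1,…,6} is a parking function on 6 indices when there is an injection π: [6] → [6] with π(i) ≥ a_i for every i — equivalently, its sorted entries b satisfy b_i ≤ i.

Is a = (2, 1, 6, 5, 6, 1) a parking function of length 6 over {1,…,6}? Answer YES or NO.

Sorted: b = (1, 1, 2, 5, 6, 6).
  b_1=1 ≤ 1
  b_2=1 ≤ 2
  b_3=2 ≤ 3
  b_4=5 > 4
  fails at i=4 ⇒ NO

NO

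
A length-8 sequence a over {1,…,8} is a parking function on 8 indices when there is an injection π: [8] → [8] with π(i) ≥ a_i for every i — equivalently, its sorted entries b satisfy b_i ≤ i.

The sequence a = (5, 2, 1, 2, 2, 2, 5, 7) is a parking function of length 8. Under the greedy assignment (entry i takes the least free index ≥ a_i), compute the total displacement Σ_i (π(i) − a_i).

Σπ(i) = 1+…+8 = 36; Σa = 5+2+1+2+2+2+5+7 = 26; disp = 36−26 = 10.

10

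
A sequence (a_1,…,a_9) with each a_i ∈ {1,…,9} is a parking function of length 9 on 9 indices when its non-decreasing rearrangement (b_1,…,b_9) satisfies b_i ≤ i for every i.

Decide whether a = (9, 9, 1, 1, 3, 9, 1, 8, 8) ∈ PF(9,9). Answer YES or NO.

NO

Sorted: b = (1, 1, 1, 3, 8, 8, 9, 9, 9).
  b_1=1 ≤ 1
  b_2=1 ≤ 2
  b_3=1 ≤ 3
  b_4=3 ≤ 4
  b_5=8 > 5
  fails at i=5 ⇒ NO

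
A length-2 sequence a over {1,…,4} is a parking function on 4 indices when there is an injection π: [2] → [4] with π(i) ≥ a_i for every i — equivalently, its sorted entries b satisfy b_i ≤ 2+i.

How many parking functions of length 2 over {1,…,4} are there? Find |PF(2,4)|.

15

|PF| = (4+1−2)·(4+1)^{2−1} = 3×5 = 15 [KW]
Example (3,2) → sorted (2,3): b_i ≤ 2+i ∀i, a PF.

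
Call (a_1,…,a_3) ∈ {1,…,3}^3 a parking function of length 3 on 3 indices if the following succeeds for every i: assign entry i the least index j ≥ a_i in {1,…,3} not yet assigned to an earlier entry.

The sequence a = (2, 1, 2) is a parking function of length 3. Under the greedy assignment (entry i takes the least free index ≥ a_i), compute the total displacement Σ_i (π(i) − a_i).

1

Σπ = 6 ({1..3} each once); Σa = 2+1+2 = 5; disp = 6−5 = 1.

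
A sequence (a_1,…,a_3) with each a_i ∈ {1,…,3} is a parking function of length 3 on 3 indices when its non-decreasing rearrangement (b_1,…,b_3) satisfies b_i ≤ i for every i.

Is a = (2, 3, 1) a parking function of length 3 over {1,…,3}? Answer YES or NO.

YES

Order a: b = (1, 2, 3).
  b_1=1 ≤ 1
  b_2=2 ≤ 2
  b_3=3 ≤ 3
All bounds hold ⇒ YES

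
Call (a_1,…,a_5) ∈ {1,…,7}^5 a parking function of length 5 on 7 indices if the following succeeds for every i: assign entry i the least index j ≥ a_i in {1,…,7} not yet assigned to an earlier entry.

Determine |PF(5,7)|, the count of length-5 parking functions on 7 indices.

Count = (8−5)·8^(5−1) = 3 · 4096 = 12288 (Konheim–Weiss)
One tuple (5,1,1,7,6) → sorted (1,1,5,6,7): b_i ≤ 2+i ∀i, a PF.

12288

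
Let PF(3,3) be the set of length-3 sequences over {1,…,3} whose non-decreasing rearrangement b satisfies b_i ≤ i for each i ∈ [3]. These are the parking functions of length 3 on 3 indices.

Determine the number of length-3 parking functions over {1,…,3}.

16

#PF = (3+1−3)·(3+1)^{3−1} = 1·16 = 16 (Konheim–Weiss)
Example (1,1,1) → sorted (1,1,1): b_i ≤ i ∀i, a PF.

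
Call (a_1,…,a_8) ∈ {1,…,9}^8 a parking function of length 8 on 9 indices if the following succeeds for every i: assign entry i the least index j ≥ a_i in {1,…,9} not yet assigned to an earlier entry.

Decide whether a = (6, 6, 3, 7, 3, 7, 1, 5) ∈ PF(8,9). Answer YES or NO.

YES

Rearranged: b = (1, 3, 3, 5, 6, 6, 7, 7).
  b_1=1 ≤ 2
  b_2=3 ≤ 3
  b_3=3 ≤ 4
  b_4=5 ≤ 5
  b_5=6 ≤ 6
  b_6=6 ≤ 7
  b_7=7 ≤ 8
  b_8=7 ≤ 9
All bounds hold ⇒ YES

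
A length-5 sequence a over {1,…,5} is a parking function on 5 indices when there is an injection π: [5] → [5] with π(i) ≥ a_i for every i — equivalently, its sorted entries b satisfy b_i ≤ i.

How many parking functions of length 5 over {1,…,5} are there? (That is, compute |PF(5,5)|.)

#PF = (5−5+1)·(5+1)^(5−1) = 1·1296 = 1296 [KW]
E.g. (2,2,1,2,1) → sorted (1,1,2,2,2): b_i ≤ i ∀i, a PF.

1296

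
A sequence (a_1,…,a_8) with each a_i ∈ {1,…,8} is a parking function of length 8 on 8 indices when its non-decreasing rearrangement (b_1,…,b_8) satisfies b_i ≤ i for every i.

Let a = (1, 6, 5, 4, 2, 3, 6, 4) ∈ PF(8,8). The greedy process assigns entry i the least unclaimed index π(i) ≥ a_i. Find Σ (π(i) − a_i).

Σπ = 36 ({1..8} each once); Σa = 1+6+5+4+2+3+6+4 = 31; disp = 36−31 = 5.

5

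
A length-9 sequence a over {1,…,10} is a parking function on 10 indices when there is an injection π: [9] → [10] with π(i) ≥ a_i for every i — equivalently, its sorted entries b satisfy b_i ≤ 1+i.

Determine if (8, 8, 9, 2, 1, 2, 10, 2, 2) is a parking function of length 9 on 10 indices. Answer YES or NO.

Sorted: b = (1, 2, 2, 2, 2, 8, 8, 9, 10).
  b_1=1 ≤ 2
  b_2=2 ≤ 3
  b_3=2 ≤ 4
  b_4=2 ≤ 5
  b_5=2 ≤ 6
  b_6=8 > 7
  fails at i=6 ⇒ NO

NO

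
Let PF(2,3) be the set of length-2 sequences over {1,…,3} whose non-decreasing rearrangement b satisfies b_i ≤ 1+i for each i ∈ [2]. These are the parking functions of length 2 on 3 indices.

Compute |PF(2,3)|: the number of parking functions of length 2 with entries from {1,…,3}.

|PF| = (3−2+1)·(3+1)^(2−1) = 2·4 = 8
E.g. (1,3) → sorted (1,3): b_i ≤ 1+i ∀i, a PF.

8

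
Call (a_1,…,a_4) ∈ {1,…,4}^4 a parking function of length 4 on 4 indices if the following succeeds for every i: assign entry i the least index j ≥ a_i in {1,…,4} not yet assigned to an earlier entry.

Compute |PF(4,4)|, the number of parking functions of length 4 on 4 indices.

#PF = (5−4)·5^(4−1) = 1·125 = 125 (Pollak)
E.g. (1,3,2,2) → sorted (1,2,2,3): b_i ≤ i ∀i, a PF.

125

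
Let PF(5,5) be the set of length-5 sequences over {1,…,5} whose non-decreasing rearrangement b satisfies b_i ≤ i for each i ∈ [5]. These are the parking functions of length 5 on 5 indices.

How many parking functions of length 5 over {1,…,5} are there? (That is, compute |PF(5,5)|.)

1296

|PF| = (5−5+1)·(5+1)^(5−1) = 1·1296 = 1296 (Pollak)
Example (5,1,2,3,4) → sorted (1,2,3,4,5): b_i ≤ i ∀i, a PF.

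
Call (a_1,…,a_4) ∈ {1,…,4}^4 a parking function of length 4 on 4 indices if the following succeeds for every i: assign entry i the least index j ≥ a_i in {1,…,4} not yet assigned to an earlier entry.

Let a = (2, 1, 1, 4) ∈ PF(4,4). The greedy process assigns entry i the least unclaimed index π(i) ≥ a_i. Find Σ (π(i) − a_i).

Σπ = 10 ({1..4} each once); Σa = 2+1+1+4 = 8; disp = 10−8 = 2.

2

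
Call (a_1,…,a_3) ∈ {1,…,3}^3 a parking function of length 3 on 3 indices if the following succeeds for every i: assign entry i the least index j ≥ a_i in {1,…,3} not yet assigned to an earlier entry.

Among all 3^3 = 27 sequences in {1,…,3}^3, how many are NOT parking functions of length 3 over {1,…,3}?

11

|PF(3,3)| = (4−3)·4^(3−1) = 1·16 = 16 (Pollak)
E.g. (3,2,3) → sorted (2,3,3): b_1=2>1, not a PF.
So 27 − 16 = 11 fail.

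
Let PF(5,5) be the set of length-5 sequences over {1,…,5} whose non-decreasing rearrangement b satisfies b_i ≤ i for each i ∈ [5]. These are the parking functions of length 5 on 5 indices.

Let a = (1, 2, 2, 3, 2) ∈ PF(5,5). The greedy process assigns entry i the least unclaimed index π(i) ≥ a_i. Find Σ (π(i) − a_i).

5

Σπ = 5·6/2 = 15 (π permutes [5]); Σa = 1+2+2+3+2 = 10; disp = 15−10 = 5.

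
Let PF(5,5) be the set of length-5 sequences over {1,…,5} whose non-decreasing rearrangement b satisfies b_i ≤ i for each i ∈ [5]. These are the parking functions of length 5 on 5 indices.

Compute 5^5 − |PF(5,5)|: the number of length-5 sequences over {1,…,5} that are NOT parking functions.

1829

Count = 1·6^4 = 1 · 1296 = 1296
E.g. (3,4,3,5,4) → sorted (3,3,4,4,5): b_1=3>1, not a PF.
Total 3125; non-PF = 3125−1296 = 1829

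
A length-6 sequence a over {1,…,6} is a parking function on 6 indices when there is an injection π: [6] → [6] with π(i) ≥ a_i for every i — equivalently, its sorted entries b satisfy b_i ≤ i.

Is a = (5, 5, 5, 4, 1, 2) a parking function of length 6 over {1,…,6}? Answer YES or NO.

Order a: b = (1, 2, 4, 5, 5, 5).
  b_1=1 ≤ 1
  b_2=2 ≤ 2
  b_3=4 > 3
  fails at i=3 ⇒ NO

NO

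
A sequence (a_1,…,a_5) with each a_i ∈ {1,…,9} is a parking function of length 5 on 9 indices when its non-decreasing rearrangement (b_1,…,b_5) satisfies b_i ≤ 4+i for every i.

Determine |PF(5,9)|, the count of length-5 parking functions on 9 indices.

|PF| = (10−5)·10^(5−1) = 5·10000 = 50000 (Konheim–Weiss)
Check (6,4,6,7,1) → sorted (1,4,6,6,7): b_i ≤ 4+i ∀i, a PF.

50000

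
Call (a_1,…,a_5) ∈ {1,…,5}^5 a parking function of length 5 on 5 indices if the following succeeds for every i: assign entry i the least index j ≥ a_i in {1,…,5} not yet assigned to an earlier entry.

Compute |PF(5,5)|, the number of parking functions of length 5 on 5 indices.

|PF| = (5−5+1)·(5+1)^(5−1) = 1×1296 = 1296 [KW]
E.g. (1,4,5,2,2) → sorted (1,2,2,4,5): b_i ≤ i ∀i, a PF.

1296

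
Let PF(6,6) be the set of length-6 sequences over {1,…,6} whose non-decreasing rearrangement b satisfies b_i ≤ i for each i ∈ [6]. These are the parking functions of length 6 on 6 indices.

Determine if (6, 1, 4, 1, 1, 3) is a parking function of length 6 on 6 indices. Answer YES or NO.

Sorted: b = (1, 1, 1, 3, 4, 6).
  b_1=1 ≤ 1
  b_2=1 ≤ 2
  b_3=1 ≤ 3
  b_4=3 ≤ 4
  b_5=4 ≤ 5
  b_6=6 ≤ 6
All bounds hold ⇒ YES

YES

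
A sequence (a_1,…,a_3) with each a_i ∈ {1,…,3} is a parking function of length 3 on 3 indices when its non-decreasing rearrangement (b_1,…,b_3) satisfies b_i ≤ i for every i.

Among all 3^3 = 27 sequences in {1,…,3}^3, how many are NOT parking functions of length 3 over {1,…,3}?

11

Count = (4−3)·4^(3−1) = 1·16 = 16 (Konheim–Weiss)
Example (3,3,2) → sorted (2,3,3): b_1=2>1, not a PF.
3^3 − 16 = 27 − 16 = 11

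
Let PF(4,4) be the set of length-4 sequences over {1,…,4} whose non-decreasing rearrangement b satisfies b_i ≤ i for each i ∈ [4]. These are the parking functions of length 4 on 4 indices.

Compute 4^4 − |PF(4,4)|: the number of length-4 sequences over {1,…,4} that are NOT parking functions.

131

|PF| = (5−4)·5^(4−1) = 1×125 = 125 (Konheim–Weiss)
Example (2,3,3,3) → sorted (2,3,3,3): b_1=2>1, not a PF.
So 256 − 125 = 131 fail.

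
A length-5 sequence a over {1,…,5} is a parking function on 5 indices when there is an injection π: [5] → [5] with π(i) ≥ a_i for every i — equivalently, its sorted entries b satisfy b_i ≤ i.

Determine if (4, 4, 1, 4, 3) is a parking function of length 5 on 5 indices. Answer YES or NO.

NO

Sorted: b = (1, 3, 4, 4, 4).
  b_1=1 ≤ 1
  b_2=3 > 2
  fails at i=2 ⇒ NO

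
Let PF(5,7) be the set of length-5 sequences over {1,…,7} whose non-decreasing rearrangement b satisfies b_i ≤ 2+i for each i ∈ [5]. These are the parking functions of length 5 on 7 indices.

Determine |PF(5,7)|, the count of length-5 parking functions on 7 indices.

12288

|PF(5,7)| = 3·8^4 = 3·4096 = 12288 [KW]
One tuple (3,1,7,5,6) → sorted (1,3,5,6,7): b_i ≤ 2+i ∀i, a PF.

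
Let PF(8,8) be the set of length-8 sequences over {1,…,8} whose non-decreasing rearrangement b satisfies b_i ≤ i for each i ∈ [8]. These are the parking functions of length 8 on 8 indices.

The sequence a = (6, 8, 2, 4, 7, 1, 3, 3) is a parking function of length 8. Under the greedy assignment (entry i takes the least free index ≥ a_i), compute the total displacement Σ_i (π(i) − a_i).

2

Σπ = 36 ({1..8} each once); Σa = 6+8+2+4+7+1+3+3 = 34; disp = 36−34 = 2.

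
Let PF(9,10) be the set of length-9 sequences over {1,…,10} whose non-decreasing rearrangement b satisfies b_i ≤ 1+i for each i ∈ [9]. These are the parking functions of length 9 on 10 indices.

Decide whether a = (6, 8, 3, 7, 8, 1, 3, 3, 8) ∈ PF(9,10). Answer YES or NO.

YES

Sorted: b = (1, 3, 3, 3, 6, 7, 8, 8, 8).
  b_1=1 ≤ 2
  b_2=3 ≤ 3
  b_3=3 ≤ 4
  b_4=3 ≤ 5
  b_5=6 ≤ 6
  b_6=7 ≤ 7
  b_7=8 ≤ 8
  b_8=8 ≤ 9
  b_9=8 ≤ 10
All bounds hold ⇒ YES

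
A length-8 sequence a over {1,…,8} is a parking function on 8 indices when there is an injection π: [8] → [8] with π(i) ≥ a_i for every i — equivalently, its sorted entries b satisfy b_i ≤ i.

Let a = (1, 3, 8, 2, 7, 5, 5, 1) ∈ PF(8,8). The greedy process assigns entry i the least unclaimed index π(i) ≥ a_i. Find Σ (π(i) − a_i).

4

Σπ(i) = 1+…+8 = 36; Σa = 1+3+8+2+7+5+5+1 = 32; disp = 36−32 = 4.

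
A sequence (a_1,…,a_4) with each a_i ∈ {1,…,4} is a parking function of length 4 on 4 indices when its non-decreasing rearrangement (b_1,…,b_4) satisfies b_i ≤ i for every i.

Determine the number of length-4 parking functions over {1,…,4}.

125

|PF(4,4)| = (5−4)·5^(4−1) = 1·125 = 125 (Pollak)
E.g. (1,1,2,3) → sorted (1,1,2,3): b_i ≤ i ∀i, a PF.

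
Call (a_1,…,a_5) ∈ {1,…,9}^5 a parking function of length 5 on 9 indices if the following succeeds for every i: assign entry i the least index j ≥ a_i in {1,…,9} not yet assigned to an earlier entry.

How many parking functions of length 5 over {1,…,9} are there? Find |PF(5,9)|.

|PF(5,9)| = (9−5+1)·(9+1)^(5−1) = 5×10000 = 50000 (Konheim–Weiss)
E.g. (5,4,9,1,2) → sorted (1,2,4,5,9): b_i ≤ 4+i ∀i, a PF.

50000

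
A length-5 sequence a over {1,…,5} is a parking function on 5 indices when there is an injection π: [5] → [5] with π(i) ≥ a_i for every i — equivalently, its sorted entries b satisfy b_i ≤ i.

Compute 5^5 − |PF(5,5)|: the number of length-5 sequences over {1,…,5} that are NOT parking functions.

1829

#PF = (6−5)·6^(5−1) = 1 · 1296 = 1296
Check (4,4,4,5,3) → sorted (3,4,4,4,5): b_1=3>1, not a PF.
Total 3125; non-PF = 3125−1296 = 1829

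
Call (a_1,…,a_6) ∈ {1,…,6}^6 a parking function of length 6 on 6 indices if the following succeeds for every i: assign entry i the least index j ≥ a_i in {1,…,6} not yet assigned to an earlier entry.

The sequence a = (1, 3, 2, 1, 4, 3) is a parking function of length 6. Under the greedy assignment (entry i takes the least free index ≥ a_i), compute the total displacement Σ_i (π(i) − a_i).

7

Σπ = 6·7/2 = 21 (π permutes [6]); Σa = 1+3+2+1+4+3 = 14; disp = 21−14 = 7.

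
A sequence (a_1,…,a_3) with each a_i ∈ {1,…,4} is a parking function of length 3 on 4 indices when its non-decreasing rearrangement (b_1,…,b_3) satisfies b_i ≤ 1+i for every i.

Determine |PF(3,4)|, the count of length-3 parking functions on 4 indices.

#PF = (4+1−3)·(4+1)^{3−1} = 2·25 = 50 (Pollak)
Example (1,1,3) → sorted (1,1,3): b_i ≤ 1+i ∀i, a PF.

50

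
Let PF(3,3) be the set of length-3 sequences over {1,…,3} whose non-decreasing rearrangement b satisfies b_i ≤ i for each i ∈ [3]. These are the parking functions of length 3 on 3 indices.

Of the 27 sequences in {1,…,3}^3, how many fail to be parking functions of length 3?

Count = 1·4^2 = 1×16 = 16
Check (3,3,2) → sorted (2,3,3): b_1=2>1, not a PF.
Total 27; non-PF = 27−16 = 11

11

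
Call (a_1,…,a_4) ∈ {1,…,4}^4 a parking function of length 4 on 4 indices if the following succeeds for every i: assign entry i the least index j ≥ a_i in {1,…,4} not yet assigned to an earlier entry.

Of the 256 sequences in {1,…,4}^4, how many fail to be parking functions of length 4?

Count = (5−4)·5^(4−1) = 1 · 125 = 125 [KW]
One tuple (4,4,2,3) → sorted (2,3,4,4): b_1=2>1, not a PF.
4^4 − 125 = 256 − 125 = 131

131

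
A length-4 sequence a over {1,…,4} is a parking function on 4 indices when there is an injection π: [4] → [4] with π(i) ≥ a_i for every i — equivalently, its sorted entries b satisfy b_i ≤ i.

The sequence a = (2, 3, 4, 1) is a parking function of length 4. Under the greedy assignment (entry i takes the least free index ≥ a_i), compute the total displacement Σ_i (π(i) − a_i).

Σπ(i) = 1+…+4 = 10; Σa = 2+3+4+1 = 10; disp = 10−10 = 0.

0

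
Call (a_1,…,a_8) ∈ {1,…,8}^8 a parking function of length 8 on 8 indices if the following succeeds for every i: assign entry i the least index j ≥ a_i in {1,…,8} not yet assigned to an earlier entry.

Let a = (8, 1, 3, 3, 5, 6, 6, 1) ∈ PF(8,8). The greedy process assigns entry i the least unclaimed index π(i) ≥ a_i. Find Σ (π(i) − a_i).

3

Σπ = 36 ({1..8} each once); Σa = 8+1+3+3+5+6+6+1 = 33; disp = 36−33 = 3.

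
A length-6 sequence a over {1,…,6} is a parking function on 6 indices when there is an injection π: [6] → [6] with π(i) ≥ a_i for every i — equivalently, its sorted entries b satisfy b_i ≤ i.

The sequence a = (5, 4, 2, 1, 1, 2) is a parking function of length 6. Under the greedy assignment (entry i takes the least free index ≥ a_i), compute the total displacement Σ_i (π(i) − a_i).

6

Σπ(i) = 1+…+6 = 21; Σa = 5+4+2+1+1+2 = 15; disp = 21−15 = 6.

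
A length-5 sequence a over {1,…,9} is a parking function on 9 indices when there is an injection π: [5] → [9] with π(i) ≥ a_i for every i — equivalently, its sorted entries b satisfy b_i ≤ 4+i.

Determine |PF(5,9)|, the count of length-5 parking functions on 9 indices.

50000

Count = (10−5)·10^(5−1) = 5·10000 = 50000 (Konheim–Weiss)
One tuple (2,5,1,2,6) → sorted (1,2,2,5,6): b_i ≤ 4+i ∀i, a PF.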